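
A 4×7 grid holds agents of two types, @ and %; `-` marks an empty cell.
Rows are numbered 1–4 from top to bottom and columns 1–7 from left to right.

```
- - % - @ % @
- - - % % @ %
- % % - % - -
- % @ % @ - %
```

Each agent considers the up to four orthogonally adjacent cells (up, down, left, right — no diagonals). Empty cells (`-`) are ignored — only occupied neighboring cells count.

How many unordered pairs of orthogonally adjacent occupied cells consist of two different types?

Scan each occupied cell's neighbors to the right and below so each pair is counted once.
Row 1: @(1,5)–%(1,6)≠ @(1,5)–%(2,5)≠ %(1,6)–@(1,7)≠ %(1,6)–@(2,6)≠ @(1,7)–%(2,7)≠  → 5/5 unlike.
Row 2: %(2,4)–%(2,5)= %(2,5)–@(2,6)≠ %(2,5)–%(3,5)= @(2,6)–%(2,7)≠  → 2/4 unlike.
Row 3: %(3,2)–%(3,3)= %(3,2)–%(4,2)= %(3,3)–@(4,3)≠ %(3,5)–@(4,5)≠  → 2/4 unlike.
Row 4: %(4,2)–@(4,3)≠ @(4,3)–%(4,4)≠ %(4,4)–@(4,5)≠  → 3/3 unlike.
Total adjacent occupied pairs: 16; unlike-type pairs: 12.

12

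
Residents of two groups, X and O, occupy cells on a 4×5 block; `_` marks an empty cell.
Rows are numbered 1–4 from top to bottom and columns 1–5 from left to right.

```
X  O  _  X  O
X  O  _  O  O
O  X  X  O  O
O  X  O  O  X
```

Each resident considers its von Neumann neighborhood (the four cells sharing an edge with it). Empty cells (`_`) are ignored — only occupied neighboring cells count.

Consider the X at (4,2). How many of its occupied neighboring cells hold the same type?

1

Occupied neighbors of (4,2): (3,2)=X, (4,1)=O, (4,3)=O.
Same type (X): 1 of 3.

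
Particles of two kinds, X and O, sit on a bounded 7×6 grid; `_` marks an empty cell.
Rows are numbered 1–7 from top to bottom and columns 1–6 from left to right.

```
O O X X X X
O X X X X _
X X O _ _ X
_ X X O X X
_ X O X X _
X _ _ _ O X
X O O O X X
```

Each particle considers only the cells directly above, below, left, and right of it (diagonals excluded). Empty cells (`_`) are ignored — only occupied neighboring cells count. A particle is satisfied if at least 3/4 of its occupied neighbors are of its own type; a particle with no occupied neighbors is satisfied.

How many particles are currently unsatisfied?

(1,1)O 2/2 ✓
(1,2)O 1/3 ✗
(1,3)X 2/3 ✗
(1,4)X 3/3 ✓
(1,5)X 3/3 ✓
(1,6)X 1/1 ✓
(2,1)O 1/3 ✗
(2,2)X 2/4 ✗
(2,3)X 3/4 ✓
(2,4)X 3/3 ✓
(2,5)X 2/2 ✓
(3,1)X 1/2 ✗
(3,2)X 3/4 ✓
(3,3)O 0/3 ✗
(3,6)X 1/1 ✓
(4,2)X 3/3 ✓
(4,3)X 1/4 ✗
(4,4)O 0/3 ✗
(4,5)X 2/3 ✗
(4,6)X 2/2 ✓
(5,2)X 1/2 ✗
(5,3)O 0/3 ✗
(5,4)X 1/3 ✗
(5,5)X 2/3 ✗
(6,1)X 1/1 ✓
(6,5)O 0/3 ✗
(6,6)X 1/2 ✗
(7,1)X 1/2 ✗
(7,2)O 1/2 ✗
(7,3)O 2/2 ✓
(7,4)O 1/2 ✗
(7,5)X 1/3 ✗
(7,6)X 2/2 ✓
Unsatisfied: (1,2), (1,3), (2,1), (2,2), (3,1), (3,3), (4,3), (4,4), (4,5), (5,2), (5,3), (5,4), (5,5), (6,5), (6,6), (7,1), (7,2), (7,4), (7,5) — 19 in total.

19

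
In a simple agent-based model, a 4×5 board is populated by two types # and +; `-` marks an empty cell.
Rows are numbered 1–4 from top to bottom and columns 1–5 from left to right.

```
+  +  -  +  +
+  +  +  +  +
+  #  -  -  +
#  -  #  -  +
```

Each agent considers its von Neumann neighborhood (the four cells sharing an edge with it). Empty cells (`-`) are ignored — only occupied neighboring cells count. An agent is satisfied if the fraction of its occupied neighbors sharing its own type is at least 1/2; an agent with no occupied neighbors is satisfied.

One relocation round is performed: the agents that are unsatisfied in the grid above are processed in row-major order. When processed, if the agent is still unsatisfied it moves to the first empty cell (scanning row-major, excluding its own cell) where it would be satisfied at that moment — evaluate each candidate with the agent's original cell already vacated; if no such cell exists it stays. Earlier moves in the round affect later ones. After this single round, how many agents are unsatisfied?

0

Initially unsatisfied (in order): (3,1), (3,2), (4,1).
  (3,1) → (1,3).
  (3,2) → (3,1).
  (4,1): now satisfied by earlier moves; stays.
Resulting grid:
+ + + + +
+ + + + +
# - - - +
# - # - +
All satisfied now.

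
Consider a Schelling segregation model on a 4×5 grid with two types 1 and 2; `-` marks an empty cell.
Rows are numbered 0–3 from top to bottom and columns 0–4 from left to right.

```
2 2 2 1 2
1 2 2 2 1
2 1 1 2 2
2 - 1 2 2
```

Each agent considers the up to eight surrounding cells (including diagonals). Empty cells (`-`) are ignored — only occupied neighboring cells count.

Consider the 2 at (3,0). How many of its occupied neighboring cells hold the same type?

Occupied neighbors of (3,0): (2,0)=2, (2,1)=1.
Same type (2): 1 of 2.

1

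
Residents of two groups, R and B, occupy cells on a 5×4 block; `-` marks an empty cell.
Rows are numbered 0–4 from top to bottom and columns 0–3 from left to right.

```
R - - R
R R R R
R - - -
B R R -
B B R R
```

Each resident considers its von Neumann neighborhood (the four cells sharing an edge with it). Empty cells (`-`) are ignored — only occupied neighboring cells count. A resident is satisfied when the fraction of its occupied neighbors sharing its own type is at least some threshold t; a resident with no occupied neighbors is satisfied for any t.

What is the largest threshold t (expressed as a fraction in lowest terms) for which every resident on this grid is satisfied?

1/3

(0,0)R 1/1
(0,3)R 1/1
(1,0)R 3/3
(1,1)R 2/2
(1,2)R 2/2
(1,3)R 2/2
(2,0)R 1/2
(3,0)B 1/3
(3,1)R 1/3
(3,2)R 2/2
(4,0)B 2/2
(4,1)B 1/3
(4,2)R 2/3
(4,3)R 1/1
The smallest same-type fraction is 1/3 at (3,0), which reduces to 1/3. Any threshold above that leaves this resident unsatisfied.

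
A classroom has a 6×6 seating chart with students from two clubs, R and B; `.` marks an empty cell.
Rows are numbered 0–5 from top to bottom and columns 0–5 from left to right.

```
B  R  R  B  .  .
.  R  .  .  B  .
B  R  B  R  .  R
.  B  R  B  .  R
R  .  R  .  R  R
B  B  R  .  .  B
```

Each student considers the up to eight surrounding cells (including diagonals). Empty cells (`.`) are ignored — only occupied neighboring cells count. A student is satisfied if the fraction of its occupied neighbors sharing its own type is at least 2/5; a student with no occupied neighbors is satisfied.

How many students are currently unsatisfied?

(0,0)B 0/2 unhappy
(0,1)R 2/3 ok
(0,2)R 2/3 ok
(0,3)B 1/2 ok
(1,1)R 3/6 ok
(1,4)B 1/3 unhappy
(2,0)B 1/3 unhappy
(2,1)R 2/5 ok
(2,2)B 2/6 unhappy
(2,3)R 1/4 unhappy
(2,5)R 1/2 ok
(3,1)B 2/6 unhappy
(3,2)R 3/6 ok
(3,3)B 1/5 unhappy
(3,5)R 3/3 ok
(4,0)R 0/3 unhappy
(4,2)R 2/5 ok
(4,4)R 2/4 ok
(4,5)R 2/3 ok
(5,0)B 1/2 ok
(5,1)B 1/4 unhappy
(5,2)R 1/2 ok
(5,5)B 0/2 unhappy
Unsatisfied: (0,0), (1,4), (2,0), (2,2), (2,3), (3,1), (3,3), (4,0), (5,1), (5,5) — 10 in total.

10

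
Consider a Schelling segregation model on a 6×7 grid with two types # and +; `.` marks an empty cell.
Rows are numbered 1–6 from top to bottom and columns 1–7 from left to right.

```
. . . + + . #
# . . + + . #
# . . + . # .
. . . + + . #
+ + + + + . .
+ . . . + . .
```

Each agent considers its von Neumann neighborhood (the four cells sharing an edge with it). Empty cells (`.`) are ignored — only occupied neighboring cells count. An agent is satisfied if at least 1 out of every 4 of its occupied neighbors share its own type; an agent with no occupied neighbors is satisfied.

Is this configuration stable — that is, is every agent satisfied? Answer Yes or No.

Yes

(1,4)+ 2/2 ok
(1,5)+ 2/2 ok
(1,7)# 1/1 ok
(2,1)# 1/1 ok
(2,4)+ 3/3 ok
(2,5)+ 2/2 ok
(2,7)# 1/1 ok
(3,1)# 1/1 ok
(3,4)+ 2/2 ok
(3,6)# 0/0 ok
(4,4)+ 3/3 ok
(4,5)+ 2/2 ok
(4,7)# 0/0 ok
(5,1)+ 2/2 ok
(5,2)+ 2/2 ok
(5,3)+ 2/2 ok
(5,4)+ 3/3 ok
(5,5)+ 3/3 ok
(6,1)+ 1/1 ok
(6,5)+ 1/1 ok
All meet the threshold, so the configuration is stable.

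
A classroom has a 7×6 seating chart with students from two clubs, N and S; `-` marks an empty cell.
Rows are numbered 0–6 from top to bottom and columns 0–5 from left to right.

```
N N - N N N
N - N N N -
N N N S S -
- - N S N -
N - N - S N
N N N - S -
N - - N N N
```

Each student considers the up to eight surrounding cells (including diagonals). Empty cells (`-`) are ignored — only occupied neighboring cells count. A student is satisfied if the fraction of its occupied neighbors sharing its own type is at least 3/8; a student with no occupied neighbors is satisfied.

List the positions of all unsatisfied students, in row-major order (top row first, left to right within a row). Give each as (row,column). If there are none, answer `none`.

(2,3), (3,4), (4,5), (5,4)

(0,0)N 2/2 ok
(0,1)N 3/3 ok
(0,3)N 4/4 ok
(0,4)N 4/4 ok
(0,5)N 2/2 ok
(1,0)N 4/4 ok
(1,2)N 5/6 ok
(1,3)N 5/7 ok
(1,4)N 4/6 ok
(2,0)N 2/2 ok
(2,1)N 5/5 ok
(2,2)N 4/6 ok
(2,3)S 2/8 unhappy
(2,4)S 2/5 ok
(3,2)N 3/5 ok
(3,3)S 3/7 ok
(3,4)N 1/5 unhappy
(4,0)N 2/2 ok
(4,2)N 3/4 ok
(4,4)S 2/4 ok
(4,5)N 1/3 unhappy
(5,0)N 3/3 ok
(5,1)N 5/5 ok
(5,2)N 3/3 ok
(5,4)S 1/5 unhappy
(6,0)N 2/2 ok
(6,3)N 2/3 ok
(6,4)N 2/3 ok
(6,5)N 1/2 ok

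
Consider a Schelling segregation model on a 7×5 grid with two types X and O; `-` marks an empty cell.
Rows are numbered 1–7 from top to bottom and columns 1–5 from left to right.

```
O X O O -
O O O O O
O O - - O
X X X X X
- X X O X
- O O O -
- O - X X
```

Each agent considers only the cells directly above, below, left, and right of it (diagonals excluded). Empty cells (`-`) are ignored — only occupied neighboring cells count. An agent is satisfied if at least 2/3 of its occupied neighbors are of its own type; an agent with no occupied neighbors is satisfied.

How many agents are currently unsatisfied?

Row 1: (1,1)O 1/2 ✗ · (1,2)X 0/3 ✗ · (1,3)O 2/3 ✓ · (1,4)O 2/2 ✓
Row 2: (2,1)O 3/3 ✓ · (2,2)O 3/4 ✓ · (2,3)O 3/3 ✓ · (2,4)O 3/3 ✓ · (2,5)O 2/2 ✓
Row 3: (3,1)O 2/3 ✓ · (3,2)O 2/3 ✓ · (3,5)O 1/2 ✗
Row 4: (4,1)X 1/2 ✗ · (4,2)X 3/4 ✓ · (4,3)X 3/3 ✓ · (4,4)X 2/3 ✓ · (4,5)X 2/3 ✓
Row 5: (5,2)X 2/3 ✓ · (5,3)X 2/4 ✗ · (5,4)O 1/4 ✗ · (5,5)X 1/2 ✗
Row 6: (6,2)O 2/3 ✓ · (6,3)O 2/3 ✓ · (6,4)O 2/3 ✓
Row 7: (7,2)O 1/1 ✓ · (7,4)X 1/2 ✗ · (7,5)X 1/1 ✓
Unsatisfied: (1,1), (1,2), (3,5), (4,1), (5,3), (5,4), (5,5), (7,4) — 8 in total.

8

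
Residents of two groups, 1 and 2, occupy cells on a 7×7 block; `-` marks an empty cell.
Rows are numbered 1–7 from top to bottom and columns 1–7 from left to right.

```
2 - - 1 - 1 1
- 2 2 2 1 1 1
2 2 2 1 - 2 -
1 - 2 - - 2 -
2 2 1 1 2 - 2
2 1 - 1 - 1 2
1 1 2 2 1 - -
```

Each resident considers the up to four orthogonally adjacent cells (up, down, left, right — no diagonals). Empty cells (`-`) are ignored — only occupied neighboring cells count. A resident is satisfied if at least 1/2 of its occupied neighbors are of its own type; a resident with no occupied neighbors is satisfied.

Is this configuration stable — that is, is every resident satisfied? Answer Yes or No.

No

Row 1: (1,1)2 0/0 ✓ · (1,4)1 0/1 ✗ · (1,6)1 2/2 ✓ · (1,7)1 2/2 ✓
Row 2: (2,2)2 2/2 ✓ · (2,3)2 3/3 ✓ · (2,4)2 1/4 ✗ · (2,5)1 1/2 ✓ · (2,6)1 3/4 ✓ · (2,7)1 2/2 ✓
Row 3: (3,1)2 1/2 ✓ · (3,2)2 3/3 ✓ · (3,3)2 3/4 ✓ · (3,4)1 0/2 ✗ · (3,6)2 1/2 ✓
Row 4: (4,1)1 0/2 ✗ · (4,3)2 1/2 ✓ · (4,6)2 1/1 ✓
Row 5: (5,1)2 2/3 ✓ · (5,2)2 1/3 ✗ · (5,3)1 1/3 ✗ · (5,4)1 2/3 ✓ · (5,5)2 0/1 ✗ · (5,7)2 1/1 ✓
Row 6: (6,1)2 1/3 ✗ · (6,2)1 1/3 ✗ · (6,4)1 1/2 ✓ · (6,6)1 0/1 ✗ · (6,7)2 1/2 ✓
Row 7: (7,1)1 1/2 ✓ · (7,2)1 2/3 ✓ · (7,3)2 1/2 ✓ · (7,4)2 1/3 ✗ · (7,5)1 0/1 ✗
For instance (1,4) has only 0/1 same-type neighbors, below 1/2.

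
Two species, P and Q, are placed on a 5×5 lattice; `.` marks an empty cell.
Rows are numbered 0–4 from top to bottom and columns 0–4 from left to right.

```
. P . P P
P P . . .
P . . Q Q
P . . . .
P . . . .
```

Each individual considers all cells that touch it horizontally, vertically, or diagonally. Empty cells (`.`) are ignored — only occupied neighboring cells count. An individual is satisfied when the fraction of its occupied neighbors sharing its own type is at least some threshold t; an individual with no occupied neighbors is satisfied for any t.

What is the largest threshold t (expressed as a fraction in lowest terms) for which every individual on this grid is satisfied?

1/1

Row 0: (0,1)P 2/2 · (0,3)P 1/1 · (0,4)P 1/1
Row 1: (1,0)P 3/3 · (1,1)P 3/3
Row 2: (2,0)P 3/3 · (2,3)Q 1/1 · (2,4)Q 1/1
Row 3: (3,0)P 2/2
Row 4: (4,0)P 1/1
The smallest same-type fraction is 2/2 at (0,1), which reduces to 1/1. Any threshold above that leaves this individual unsatisfied.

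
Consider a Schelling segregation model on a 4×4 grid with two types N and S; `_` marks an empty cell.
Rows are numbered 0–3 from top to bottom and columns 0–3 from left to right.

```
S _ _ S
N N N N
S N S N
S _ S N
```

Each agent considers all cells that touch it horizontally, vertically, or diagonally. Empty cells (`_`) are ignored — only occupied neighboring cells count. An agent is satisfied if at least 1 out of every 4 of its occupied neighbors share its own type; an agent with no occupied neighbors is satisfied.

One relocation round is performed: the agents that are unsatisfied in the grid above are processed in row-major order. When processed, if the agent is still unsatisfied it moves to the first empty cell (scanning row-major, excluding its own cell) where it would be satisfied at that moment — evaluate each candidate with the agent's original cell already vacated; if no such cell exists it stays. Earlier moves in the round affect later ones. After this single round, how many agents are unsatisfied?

Initially unsatisfied (in order): (0,0), (0,3), (2,2).
  (0,0) → (0,2).
  (0,3): now satisfied by earlier moves; stays.
  (2,2) → (0,1).
Resulting grid:
_ S S S
N N N N
S N _ N
S _ S N
Unsatisfied now: (3,2).

1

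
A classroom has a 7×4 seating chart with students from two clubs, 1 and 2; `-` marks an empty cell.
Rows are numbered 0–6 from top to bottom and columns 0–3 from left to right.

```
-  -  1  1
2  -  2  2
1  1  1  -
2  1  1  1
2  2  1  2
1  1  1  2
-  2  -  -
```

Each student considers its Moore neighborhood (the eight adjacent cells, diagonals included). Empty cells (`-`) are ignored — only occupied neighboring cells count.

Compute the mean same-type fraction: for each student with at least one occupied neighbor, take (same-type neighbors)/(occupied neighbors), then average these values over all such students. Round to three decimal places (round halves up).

0.392

Row 0: (0,2)1 1/3 · (0,3)1 1/3
Row 1: (1,0)2 0/2 · (1,2)2 1/5 · (1,3)2 1/4
Row 2: (2,0)1 2/4 · (2,1)1 4/7 · (2,2)1 4/6
Row 3: (3,0)2 2/5 · (3,1)1 5/8 · (3,2)1 5/7 · (3,3)1 3/4
Row 4: (4,0)2 2/5 · (4,1)2 2/8 · (4,2)1 5/8 · (4,3)2 1/5
Row 5: (5,0)1 1/4 · (5,1)1 3/6 · (5,2)1 2/6 · (5,3)2 1/3
Row 6: (6,1)2 0/3
Sum over 21 students: 1/3 + 1/3 + 0/2 + 1/5 + 1/4 + 2/4 + 4/7 + 4/6 + 2/5 + 5/8 + 5/7 + 3/4 + 2/5 + 2/8 + 5/8 + 1/5 + 1/4 + 3/6 + 2/6 + 1/3 + 0/3 = 1153/140; mean = 1153/140 ÷ 21 = 1153/2940 = 0.392176… → 0.392.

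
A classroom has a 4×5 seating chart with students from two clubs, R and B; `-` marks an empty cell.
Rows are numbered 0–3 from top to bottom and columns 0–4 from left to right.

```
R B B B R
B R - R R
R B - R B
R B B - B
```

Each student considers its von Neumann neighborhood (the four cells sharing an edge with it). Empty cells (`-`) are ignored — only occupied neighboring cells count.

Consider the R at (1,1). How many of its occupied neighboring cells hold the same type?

0

Occupied neighbors of (1,1): (0,1)=B, (2,1)=B, (1,0)=B.
Same type (R): 0 of 3.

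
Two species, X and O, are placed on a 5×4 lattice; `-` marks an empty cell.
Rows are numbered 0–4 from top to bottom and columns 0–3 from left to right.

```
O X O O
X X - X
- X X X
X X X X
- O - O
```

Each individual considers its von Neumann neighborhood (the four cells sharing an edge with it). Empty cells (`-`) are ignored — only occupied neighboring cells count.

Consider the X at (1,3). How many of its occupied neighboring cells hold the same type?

1

Occupied neighbors of (1,3): (0,3)=O, (2,3)=X.
Same type (X): 1 of 2.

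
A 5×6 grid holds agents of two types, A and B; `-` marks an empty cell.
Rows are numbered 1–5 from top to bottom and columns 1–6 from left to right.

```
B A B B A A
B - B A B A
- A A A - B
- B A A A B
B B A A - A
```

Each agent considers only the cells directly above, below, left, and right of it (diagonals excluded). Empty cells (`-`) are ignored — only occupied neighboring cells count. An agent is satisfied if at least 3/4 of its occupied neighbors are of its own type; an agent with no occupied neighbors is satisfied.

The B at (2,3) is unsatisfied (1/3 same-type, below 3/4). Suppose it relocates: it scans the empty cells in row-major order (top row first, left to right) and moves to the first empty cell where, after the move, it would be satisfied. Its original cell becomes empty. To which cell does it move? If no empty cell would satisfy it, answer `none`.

(4,1)

Vacating (2,3). Empty cells in order:
  (2,2): 1/3 same-type → still unsatisfied.
  (3,1): 1/2 same-type → still unsatisfied.
  (3,5): 2/4 same-type → still unsatisfied.
  (4,1): 2/2 same-type → satisfied — stop here.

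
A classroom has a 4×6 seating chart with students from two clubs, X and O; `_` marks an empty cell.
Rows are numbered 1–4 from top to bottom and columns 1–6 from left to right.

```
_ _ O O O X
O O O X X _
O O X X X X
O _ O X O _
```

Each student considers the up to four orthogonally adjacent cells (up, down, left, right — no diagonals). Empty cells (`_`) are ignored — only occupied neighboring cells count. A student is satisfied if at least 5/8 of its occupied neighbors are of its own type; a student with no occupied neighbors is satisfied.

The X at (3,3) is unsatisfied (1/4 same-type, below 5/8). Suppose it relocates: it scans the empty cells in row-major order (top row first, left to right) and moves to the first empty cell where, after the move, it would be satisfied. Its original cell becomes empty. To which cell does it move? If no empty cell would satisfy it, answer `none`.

Vacating (3,3). Empty cells in order:
  (1,1): 0/1 same-type → still unsatisfied.
  (1,2): 0/2 same-type → still unsatisfied.
  (2,6): 3/3 same-type → satisfied — stop here.

(2,6)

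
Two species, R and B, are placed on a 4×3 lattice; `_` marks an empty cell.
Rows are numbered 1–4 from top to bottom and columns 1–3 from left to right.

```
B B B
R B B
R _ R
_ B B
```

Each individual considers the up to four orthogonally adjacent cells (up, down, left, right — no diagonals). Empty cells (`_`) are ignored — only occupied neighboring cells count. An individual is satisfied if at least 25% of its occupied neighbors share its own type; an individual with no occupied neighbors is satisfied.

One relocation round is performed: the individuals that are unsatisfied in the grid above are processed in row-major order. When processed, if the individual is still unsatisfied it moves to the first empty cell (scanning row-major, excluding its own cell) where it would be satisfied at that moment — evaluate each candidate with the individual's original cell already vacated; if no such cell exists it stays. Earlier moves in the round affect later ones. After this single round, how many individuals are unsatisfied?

Initially unsatisfied (in order): (3,3).
  (3,3) → (3,2).
Resulting grid:
B B B
R B B
R R _
_ B B
All satisfied now.

0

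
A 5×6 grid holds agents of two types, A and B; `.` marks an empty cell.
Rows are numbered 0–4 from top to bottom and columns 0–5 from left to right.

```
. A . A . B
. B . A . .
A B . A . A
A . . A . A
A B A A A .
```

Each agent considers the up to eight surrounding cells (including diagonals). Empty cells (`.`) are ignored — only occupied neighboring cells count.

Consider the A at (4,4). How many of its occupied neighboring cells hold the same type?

3

Occupied neighbors of (4,4): (3,3)=A, (3,5)=A, (4,3)=A.
Same type (A): 3 of 3.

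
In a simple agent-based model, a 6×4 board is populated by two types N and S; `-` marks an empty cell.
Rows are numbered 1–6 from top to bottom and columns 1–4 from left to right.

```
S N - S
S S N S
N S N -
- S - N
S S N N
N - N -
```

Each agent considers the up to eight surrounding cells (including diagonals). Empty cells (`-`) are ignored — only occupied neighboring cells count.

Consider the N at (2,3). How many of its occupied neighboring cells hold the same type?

Occupied neighbors of (2,3): (1,2)=N, (1,4)=S, (2,2)=S, (2,4)=S, (3,2)=S, (3,3)=N.
Same type (N): 2 of 6.

2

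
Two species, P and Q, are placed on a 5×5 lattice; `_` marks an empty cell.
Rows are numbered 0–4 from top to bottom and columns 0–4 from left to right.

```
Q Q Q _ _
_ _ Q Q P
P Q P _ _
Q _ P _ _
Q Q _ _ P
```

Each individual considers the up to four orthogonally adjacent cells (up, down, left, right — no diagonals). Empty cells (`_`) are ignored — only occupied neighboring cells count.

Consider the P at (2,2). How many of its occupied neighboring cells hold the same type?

1

Occupied neighbors of (2,2): (1,2)=Q, (3,2)=P, (2,1)=Q.
Same type (P): 1 of 3.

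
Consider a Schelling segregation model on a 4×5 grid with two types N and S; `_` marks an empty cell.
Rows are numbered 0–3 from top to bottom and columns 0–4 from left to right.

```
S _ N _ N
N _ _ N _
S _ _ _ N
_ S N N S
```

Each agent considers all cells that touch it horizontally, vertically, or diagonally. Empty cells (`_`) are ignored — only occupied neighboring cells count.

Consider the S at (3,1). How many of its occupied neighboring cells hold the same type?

Occupied neighbors of (3,1): (2,0)=S, (3,2)=N.
Same type (S): 1 of 2.

1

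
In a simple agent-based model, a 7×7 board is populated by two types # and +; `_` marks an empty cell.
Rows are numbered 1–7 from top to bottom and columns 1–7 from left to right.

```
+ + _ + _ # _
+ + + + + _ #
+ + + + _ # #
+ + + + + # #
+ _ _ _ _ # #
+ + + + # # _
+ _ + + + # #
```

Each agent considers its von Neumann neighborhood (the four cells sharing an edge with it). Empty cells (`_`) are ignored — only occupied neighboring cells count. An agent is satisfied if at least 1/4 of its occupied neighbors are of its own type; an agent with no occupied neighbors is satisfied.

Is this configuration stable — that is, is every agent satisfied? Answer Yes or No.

Row 1: (1,1)+ 2/2 ok · (1,2)+ 2/2 ok · (1,4)+ 1/1 ok · (1,6)# 0/0 ok
Row 2: (2,1)+ 3/3 ok · (2,2)+ 4/4 ok · (2,3)+ 3/3 ok · (2,4)+ 4/4 ok · (2,5)+ 1/1 ok · (2,7)# 1/1 ok
Row 3: (3,1)+ 3/3 ok · (3,2)+ 4/4 ok · (3,3)+ 4/4 ok · (3,4)+ 3/3 ok · (3,6)# 2/2 ok · (3,7)# 3/3 ok
Row 4: (4,1)+ 3/3 ok · (4,2)+ 3/3 ok · (4,3)+ 3/3 ok · (4,4)+ 3/3 ok · (4,5)+ 1/2 ok · (4,6)# 3/4 ok · (4,7)# 3/3 ok
Row 5: (5,1)+ 2/2 ok · (5,6)# 3/3 ok · (5,7)# 2/2 ok
Row 6: (6,1)+ 3/3 ok · (6,2)+ 2/2 ok · (6,3)+ 3/3 ok · (6,4)+ 2/3 ok · (6,5)# 1/3 ok · (6,6)# 3/3 ok
Row 7: (7,1)+ 1/1 ok · (7,3)+ 2/2 ok · (7,4)+ 3/3 ok · (7,5)+ 1/3 ok · (7,6)# 2/3 ok · (7,7)# 1/1 ok
All meet the threshold, so the configuration is stable.

Yes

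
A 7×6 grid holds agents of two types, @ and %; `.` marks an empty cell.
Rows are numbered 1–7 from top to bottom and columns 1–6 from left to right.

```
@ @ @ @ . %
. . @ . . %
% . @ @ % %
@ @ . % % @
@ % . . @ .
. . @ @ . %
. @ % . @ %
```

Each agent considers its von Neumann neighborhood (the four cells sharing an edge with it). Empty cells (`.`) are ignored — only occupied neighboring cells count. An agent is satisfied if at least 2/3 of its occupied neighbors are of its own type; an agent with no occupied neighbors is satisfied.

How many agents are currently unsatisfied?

(1,1)@ 1/1 ok
(1,2)@ 2/2 ok
(1,3)@ 3/3 ok
(1,4)@ 1/1 ok
(1,6)% 1/1 ok
(2,3)@ 2/2 ok
(2,6)% 2/2 ok
(3,1)% 0/1 unhappy
(3,3)@ 2/2 ok
(3,4)@ 1/3 unhappy
(3,5)% 2/3 ok
(3,6)% 2/3 ok
(4,1)@ 2/3 ok
(4,2)@ 1/2 unhappy
(4,4)% 1/2 unhappy
(4,5)% 2/4 unhappy
(4,6)@ 0/2 unhappy
(5,1)@ 1/2 unhappy
(5,2)% 0/2 unhappy
(5,5)@ 0/1 unhappy
(6,3)@ 1/2 unhappy
(6,4)@ 1/1 ok
(6,6)% 1/1 ok
(7,2)@ 0/1 unhappy
(7,3)% 0/2 unhappy
(7,5)@ 0/1 unhappy
(7,6)% 1/2 unhappy
Unsatisfied: (3,1), (3,4), (4,2), (4,4), (4,5), (4,6), (5,1), (5,2), (5,5), (6,3), (7,2), (7,3), (7,5), (7,6) — 14 in total.

14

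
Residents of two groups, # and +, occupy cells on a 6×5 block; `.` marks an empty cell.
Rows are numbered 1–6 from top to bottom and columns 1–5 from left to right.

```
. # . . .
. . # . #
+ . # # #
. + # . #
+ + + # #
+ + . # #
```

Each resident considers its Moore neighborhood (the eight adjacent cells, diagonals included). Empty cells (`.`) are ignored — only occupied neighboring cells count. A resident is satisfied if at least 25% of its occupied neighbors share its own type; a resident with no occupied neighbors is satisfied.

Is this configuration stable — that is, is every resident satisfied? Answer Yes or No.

Row 1: (1,2)# 1/1 satisfied
Row 2: (2,3)# 3/3 satisfied · (2,5)# 2/2 satisfied
Row 3: (3,1)+ 1/1 satisfied · (3,3)# 3/4 satisfied · (3,4)# 6/6 satisfied · (3,5)# 3/3 satisfied
Row 4: (4,2)+ 4/6 satisfied · (4,3)# 3/6 satisfied · (4,5)# 4/4 satisfied
Row 5: (5,1)+ 4/4 satisfied · (5,2)+ 5/6 satisfied · (5,3)+ 3/6 satisfied · (5,4)# 5/6 satisfied · (5,5)# 4/4 satisfied
Row 6: (6,1)+ 3/3 satisfied · (6,2)+ 4/4 satisfied · (6,4)# 3/4 satisfied · (6,5)# 3/3 satisfied
All meet the threshold, so the configuration is stable.

Yes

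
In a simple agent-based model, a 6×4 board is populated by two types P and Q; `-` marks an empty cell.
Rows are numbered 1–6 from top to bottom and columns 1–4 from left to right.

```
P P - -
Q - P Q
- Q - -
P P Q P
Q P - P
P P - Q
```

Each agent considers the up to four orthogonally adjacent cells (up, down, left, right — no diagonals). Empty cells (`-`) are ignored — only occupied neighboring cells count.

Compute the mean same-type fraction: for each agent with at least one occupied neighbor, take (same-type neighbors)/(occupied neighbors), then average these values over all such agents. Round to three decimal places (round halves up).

0.354

(1,1)P 1/2
(1,2)P 1/1
(2,1)Q 0/1
(2,3)P 0/1
(2,4)Q 0/1
(3,2)Q 0/1
(4,1)P 1/2
(4,2)P 2/4
(4,3)Q 0/2
(4,4)P 1/2
(5,1)Q 0/3
(5,2)P 2/3
(5,4)P 1/2
(6,1)P 1/2
(6,2)P 2/2
(6,4)Q 0/1
Sum over 16 agents: 1/2 + 1/1 + 0/1 + 0/1 + 0/1 + 0/1 + 1/2 + 2/4 + 0/2 + 1/2 + 0/3 + 2/3 + 1/2 + 1/2 + 2/2 + 0/1 = 17/3; mean = 17/3 ÷ 16 = 17/48 = 0.354166… → 0.354.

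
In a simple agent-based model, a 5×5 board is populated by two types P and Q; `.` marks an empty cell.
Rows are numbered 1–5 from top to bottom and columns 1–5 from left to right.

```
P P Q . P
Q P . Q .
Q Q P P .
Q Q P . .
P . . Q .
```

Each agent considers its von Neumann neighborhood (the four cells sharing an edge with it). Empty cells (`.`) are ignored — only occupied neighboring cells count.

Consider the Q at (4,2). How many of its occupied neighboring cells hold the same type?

2

Occupied neighbors of (4,2): (3,2)=Q, (4,1)=Q, (4,3)=P.
Same type (Q): 2 of 3.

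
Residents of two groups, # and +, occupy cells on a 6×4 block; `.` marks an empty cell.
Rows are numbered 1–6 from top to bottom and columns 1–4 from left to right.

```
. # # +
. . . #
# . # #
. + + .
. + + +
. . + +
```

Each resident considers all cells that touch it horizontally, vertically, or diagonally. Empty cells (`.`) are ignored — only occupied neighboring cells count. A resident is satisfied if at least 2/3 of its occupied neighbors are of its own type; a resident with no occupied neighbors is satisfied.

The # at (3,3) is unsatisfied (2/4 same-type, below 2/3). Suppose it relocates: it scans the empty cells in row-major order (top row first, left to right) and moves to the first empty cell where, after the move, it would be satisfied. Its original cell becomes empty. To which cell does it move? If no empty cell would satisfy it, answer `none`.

(1,1)

Vacating (3,3). Empty cells in order:
  (1,1): 1/1 same-type → satisfied — stop here.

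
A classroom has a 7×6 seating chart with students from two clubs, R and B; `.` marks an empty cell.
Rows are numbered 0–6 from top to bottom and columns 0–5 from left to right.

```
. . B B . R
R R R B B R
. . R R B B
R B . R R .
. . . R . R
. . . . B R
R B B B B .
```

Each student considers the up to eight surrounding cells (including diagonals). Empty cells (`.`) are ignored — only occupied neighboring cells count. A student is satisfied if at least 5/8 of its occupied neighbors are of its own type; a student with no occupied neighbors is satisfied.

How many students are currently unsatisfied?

(0,2)B 2/4 not
(0,3)B 3/4 satisfied
(0,5)R 1/2 not
(1,0)R 1/1 satisfied
(1,1)R 3/4 satisfied
(1,2)R 3/6 not
(1,3)B 4/7 not
(1,4)B 4/7 not
(1,5)R 1/4 not
(2,2)R 4/6 satisfied
(2,3)R 4/7 not
(2,4)B 3/7 not
(2,5)B 2/4 not
(3,0)R 0/1 not
(3,1)B 0/2 not
(3,3)R 4/5 satisfied
(3,4)R 4/6 satisfied
(4,3)R 2/3 satisfied
(4,5)R 2/3 satisfied
(5,4)B 2/5 not
(5,5)R 1/3 not
(6,0)R 0/1 not
(6,1)B 1/2 not
(6,2)B 2/2 satisfied
(6,3)B 3/3 satisfied
(6,4)B 2/3 satisfied
Unsatisfied: (0,2), (0,5), (1,2), (1,3), (1,4), (1,5), (2,3), (2,4), (2,5), (3,0), (3,1), (5,4), (5,5), (6,0), (6,1) — 15 in total.

15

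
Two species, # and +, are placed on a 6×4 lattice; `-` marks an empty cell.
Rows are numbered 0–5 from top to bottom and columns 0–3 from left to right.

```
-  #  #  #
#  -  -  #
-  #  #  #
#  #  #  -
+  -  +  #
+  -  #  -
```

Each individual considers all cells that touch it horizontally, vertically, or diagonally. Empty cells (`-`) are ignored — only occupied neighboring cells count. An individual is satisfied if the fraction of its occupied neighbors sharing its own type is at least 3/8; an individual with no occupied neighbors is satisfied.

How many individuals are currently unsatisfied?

(0,1)# 2/2 satisfied
(0,2)# 3/3 satisfied
(0,3)# 2/2 satisfied
(1,0)# 2/2 satisfied
(1,3)# 4/4 satisfied
(2,1)# 5/5 satisfied
(2,2)# 5/5 satisfied
(2,3)# 3/3 satisfied
(3,0)# 2/3 satisfied
(3,1)# 4/6 satisfied
(3,2)# 5/6 satisfied
(4,0)+ 1/3 not
(4,2)+ 0/4 not
(4,3)# 2/3 satisfied
(5,0)+ 1/1 satisfied
(5,2)# 1/2 satisfied
Unsatisfied: (4,0), (4,2) — 2 in total.

2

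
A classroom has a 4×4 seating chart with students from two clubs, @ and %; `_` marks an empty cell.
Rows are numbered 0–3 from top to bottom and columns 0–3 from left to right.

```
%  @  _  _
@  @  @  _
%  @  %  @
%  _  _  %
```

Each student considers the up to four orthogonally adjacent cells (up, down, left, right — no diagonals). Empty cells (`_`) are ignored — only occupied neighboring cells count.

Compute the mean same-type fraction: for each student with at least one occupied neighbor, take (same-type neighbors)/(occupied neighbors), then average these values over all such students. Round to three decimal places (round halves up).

(0,0)% 0/2
(0,1)@ 1/2
(1,0)@ 1/3
(1,1)@ 4/4
(1,2)@ 1/2
(2,0)% 1/3
(2,1)@ 1/3
(2,2)% 0/3
(2,3)@ 0/2
(3,0)% 1/1
(3,3)% 0/1
Sum over 11 students: 0/2 + 1/2 + 1/3 + 4/4 + 1/2 + 1/3 + 1/3 + 0/3 + 0/2 + 1/1 + 0/1 = 4; mean = 4 ÷ 11 = 4/11 = 0.363636… → 0.364.

0.364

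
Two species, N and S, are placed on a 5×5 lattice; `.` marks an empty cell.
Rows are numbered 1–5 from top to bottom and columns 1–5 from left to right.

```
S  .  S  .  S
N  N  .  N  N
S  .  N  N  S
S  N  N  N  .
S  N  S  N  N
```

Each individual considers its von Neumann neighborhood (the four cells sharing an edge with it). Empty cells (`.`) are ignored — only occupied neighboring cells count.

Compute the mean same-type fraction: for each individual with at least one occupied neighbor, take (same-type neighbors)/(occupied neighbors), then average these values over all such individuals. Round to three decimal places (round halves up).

Row 1: (1,1)S 0/1 · (1,3)S — no occupied neighbors · (1,5)S 0/1
Row 2: (2,1)N 1/3 · (2,2)N 1/1 · (2,4)N 2/2 · (2,5)N 1/3
Row 3: (3,1)S 1/2 · (3,3)N 2/2 · (3,4)N 3/4 · (3,5)S 0/2
Row 4: (4,1)S 2/3 · (4,2)N 2/3 · (4,3)N 3/4 · (4,4)N 3/3
Row 5: (5,1)S 1/2 · (5,2)N 1/3 · (5,3)S 0/3 · (5,4)N 2/3 · (5,5)N 1/1
Sum over 19 individuals: 0/1 + 0/1 + 1/3 + 1/1 + 2/2 + 1/3 + 1/2 + 2/2 + 3/4 + 0/2 + 2/3 + 2/3 + 3/4 + 3/3 + 1/2 + 1/3 + 0/3 + 2/3 + 1/1 = 21/2; mean = 21/2 ÷ 19 = 21/38 = 0.552631… → 0.553.

0.553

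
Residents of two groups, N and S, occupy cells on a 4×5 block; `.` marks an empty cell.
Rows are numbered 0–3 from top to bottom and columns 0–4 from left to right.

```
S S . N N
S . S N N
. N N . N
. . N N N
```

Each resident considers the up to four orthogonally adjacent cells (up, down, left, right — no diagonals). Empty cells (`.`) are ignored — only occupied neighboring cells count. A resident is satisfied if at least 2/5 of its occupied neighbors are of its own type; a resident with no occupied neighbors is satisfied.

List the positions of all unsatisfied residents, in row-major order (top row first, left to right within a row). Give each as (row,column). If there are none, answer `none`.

Row 0: (0,0)S 2/2 ok · (0,1)S 1/1 ok · (0,3)N 2/2 ok · (0,4)N 2/2 ok
Row 1: (1,0)S 1/1 ok · (1,2)S 0/2 unhappy · (1,3)N 2/3 ok · (1,4)N 3/3 ok
Row 2: (2,1)N 1/1 ok · (2,2)N 2/3 ok · (2,4)N 2/2 ok
Row 3: (3,2)N 2/2 ok · (3,3)N 2/2 ok · (3,4)N 2/2 ok

(1,2)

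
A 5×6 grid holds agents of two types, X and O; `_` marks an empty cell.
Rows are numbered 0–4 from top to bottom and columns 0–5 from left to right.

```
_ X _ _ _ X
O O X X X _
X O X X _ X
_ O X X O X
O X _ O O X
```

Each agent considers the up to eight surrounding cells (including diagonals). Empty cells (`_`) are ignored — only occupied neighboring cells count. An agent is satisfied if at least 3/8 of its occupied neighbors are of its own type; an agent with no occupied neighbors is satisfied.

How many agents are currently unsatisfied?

Row 0: (0,1)X 1/3 unhappy · (0,5)X 1/1 ok
Row 1: (1,0)O 2/4 ok · (1,1)O 2/6 unhappy · (1,2)X 4/6 ok · (1,3)X 4/4 ok · (1,4)X 4/4 ok
Row 2: (2,0)X 0/4 unhappy · (2,1)O 3/7 ok · (2,2)X 5/8 ok · (2,3)X 6/7 ok · (2,5)X 2/3 ok
Row 3: (3,1)O 2/6 unhappy · (3,2)X 4/7 ok · (3,3)X 3/6 ok · (3,4)O 2/7 unhappy · (3,5)X 2/4 ok
Row 4: (4,0)O 1/2 ok · (4,1)X 1/3 unhappy · (4,3)O 2/4 ok · (4,4)O 2/5 ok · (4,5)X 1/3 unhappy
Unsatisfied: (0,1), (1,1), (2,0), (3,1), (3,4), (4,1), (4,5) — 7 in total.

7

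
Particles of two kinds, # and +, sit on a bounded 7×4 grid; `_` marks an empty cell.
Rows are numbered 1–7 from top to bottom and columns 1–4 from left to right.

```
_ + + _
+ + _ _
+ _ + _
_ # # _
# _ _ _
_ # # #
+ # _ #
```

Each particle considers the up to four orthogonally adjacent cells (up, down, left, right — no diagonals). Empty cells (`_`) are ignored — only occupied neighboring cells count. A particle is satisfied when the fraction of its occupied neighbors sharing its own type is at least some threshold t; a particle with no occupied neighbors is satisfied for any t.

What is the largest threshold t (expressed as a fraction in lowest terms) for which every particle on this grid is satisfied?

0/1

(1,2)+ 2/2
(1,3)+ 1/1
(2,1)+ 2/2
(2,2)+ 2/2
(3,1)+ 1/1
(3,3)+ 0/1
(4,2)# 1/1
(4,3)# 1/2
(5,1)# — no occupied neighbors
(6,2)# 2/2
(6,3)# 2/2
(6,4)# 2/2
(7,1)+ 0/1
(7,2)# 1/2
(7,4)# 1/1
The smallest same-type fraction is 0/1 at (3,3), which reduces to 0/1. Any threshold above that leaves this particle unsatisfied.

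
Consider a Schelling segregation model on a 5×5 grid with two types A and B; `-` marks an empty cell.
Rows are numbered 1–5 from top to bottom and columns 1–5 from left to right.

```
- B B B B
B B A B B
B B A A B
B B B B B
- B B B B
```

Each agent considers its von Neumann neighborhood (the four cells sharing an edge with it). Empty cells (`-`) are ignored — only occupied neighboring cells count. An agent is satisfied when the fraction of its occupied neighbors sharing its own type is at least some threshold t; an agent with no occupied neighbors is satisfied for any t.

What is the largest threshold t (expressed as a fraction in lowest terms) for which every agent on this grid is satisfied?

1/4

Row 1: (1,2)B 2/2 · (1,3)B 2/3 · (1,4)B 3/3 · (1,5)B 2/2
Row 2: (2,1)B 2/2 · (2,2)B 3/4 · (2,3)A 1/4 · (2,4)B 2/4 · (2,5)B 3/3
Row 3: (3,1)B 3/3 · (3,2)B 3/4 · (3,3)A 2/4 · (3,4)A 1/4 · (3,5)B 2/3
Row 4: (4,1)B 2/2 · (4,2)B 4/4 · (4,3)B 3/4 · (4,4)B 3/4 · (4,5)B 3/3
Row 5: (5,2)B 2/2 · (5,3)B 3/3 · (5,4)B 3/3 · (5,5)B 2/2
The smallest same-type fraction is 1/4 at (2,3), which reduces to 1/4. Any threshold above that leaves this agent unsatisfied.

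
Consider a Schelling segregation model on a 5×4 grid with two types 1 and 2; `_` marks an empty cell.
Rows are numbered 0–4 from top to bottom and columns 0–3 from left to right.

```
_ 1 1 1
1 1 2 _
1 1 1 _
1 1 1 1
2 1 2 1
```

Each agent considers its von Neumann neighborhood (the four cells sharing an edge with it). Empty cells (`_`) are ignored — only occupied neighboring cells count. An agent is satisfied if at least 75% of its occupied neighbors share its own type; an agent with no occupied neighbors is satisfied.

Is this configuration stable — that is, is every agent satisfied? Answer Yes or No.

No

Row 0: (0,1)1 2/2 ✓ · (0,2)1 2/3 ✗ · (0,3)1 1/1 ✓
Row 1: (1,0)1 2/2 ✓ · (1,1)1 3/4 ✓ · (1,2)2 0/3 ✗
Row 2: (2,0)1 3/3 ✓ · (2,1)1 4/4 ✓ · (2,2)1 2/3 ✗
Row 3: (3,0)1 2/3 ✗ · (3,1)1 4/4 ✓ · (3,2)1 3/4 ✓ · (3,3)1 2/2 ✓
Row 4: (4,0)2 0/2 ✗ · (4,1)1 1/3 ✗ · (4,2)2 0/3 ✗ · (4,3)1 1/2 ✗
For instance (0,2) has only 2/3 same-type neighbors, below 3/4.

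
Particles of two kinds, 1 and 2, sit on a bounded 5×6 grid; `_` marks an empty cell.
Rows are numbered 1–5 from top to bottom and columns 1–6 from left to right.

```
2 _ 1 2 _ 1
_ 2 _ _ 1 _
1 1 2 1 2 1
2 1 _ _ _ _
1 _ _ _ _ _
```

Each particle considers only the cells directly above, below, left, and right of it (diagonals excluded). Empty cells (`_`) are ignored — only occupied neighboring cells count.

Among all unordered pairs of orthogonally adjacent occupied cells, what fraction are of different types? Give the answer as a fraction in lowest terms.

Scan each occupied cell's neighbors to the right and below so each pair is counted once.
Row 1: 1(1,3)–2(1,4)≠  → 1/1 unlike.
Row 2: 2(2,2)–1(3,2)≠ 1(2,5)–2(3,5)≠  → 2/2 unlike.
Row 3: 1(3,1)–1(3,2)= 1(3,1)–2(4,1)≠ 1(3,2)–2(3,3)≠ 1(3,2)–1(4,2)= 2(3,3)–1(3,4)≠ 1(3,4)–2(3,5)≠ 2(3,5)–1(3,6)≠  → 5/7 unlike.
Row 4: 2(4,1)–1(4,2)≠ 2(4,1)–1(5,1)≠  → 2/2 unlike.
Total adjacent occupied pairs: 12; unlike-type pairs: 10.
10/12 reduces to 5/6.

5/6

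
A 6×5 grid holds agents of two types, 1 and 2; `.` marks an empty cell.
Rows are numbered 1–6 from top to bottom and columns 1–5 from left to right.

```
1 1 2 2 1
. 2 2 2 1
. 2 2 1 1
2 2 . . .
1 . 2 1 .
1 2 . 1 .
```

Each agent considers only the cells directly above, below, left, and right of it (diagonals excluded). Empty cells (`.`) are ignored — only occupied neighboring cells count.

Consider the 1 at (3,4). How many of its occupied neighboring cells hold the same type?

1

Occupied neighbors of (3,4): (2,4)=2, (3,3)=2, (3,5)=1.
Same type (1): 1 of 3.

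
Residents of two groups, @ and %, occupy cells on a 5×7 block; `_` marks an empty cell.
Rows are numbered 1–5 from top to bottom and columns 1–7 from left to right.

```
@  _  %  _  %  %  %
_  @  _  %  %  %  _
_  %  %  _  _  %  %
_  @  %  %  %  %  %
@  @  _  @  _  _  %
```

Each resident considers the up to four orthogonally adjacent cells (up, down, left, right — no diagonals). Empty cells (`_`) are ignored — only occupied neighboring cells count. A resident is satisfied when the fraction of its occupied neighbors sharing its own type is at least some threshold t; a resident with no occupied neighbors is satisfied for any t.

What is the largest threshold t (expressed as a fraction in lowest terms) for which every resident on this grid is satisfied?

0/1

(1,1)@ — no occupied neighbors
(1,3)% — no occupied neighbors
(1,5)% 2/2
(1,6)% 3/3
(1,7)% 1/1
(2,2)@ 0/1
(2,4)% 1/1
(2,5)% 3/3
(2,6)% 3/3
(3,2)% 1/3
(3,3)% 2/2
(3,6)% 3/3
(3,7)% 2/2
(4,2)@ 1/3
(4,3)% 2/3
(4,4)% 2/3
(4,5)% 2/2
(4,6)% 3/3
(4,7)% 3/3
(5,1)@ 1/1
(5,2)@ 2/2
(5,4)@ 0/1
(5,7)% 1/1
The smallest same-type fraction is 0/1 at (2,2), which reduces to 0/1. Any threshold above that leaves this resident unsatisfied.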